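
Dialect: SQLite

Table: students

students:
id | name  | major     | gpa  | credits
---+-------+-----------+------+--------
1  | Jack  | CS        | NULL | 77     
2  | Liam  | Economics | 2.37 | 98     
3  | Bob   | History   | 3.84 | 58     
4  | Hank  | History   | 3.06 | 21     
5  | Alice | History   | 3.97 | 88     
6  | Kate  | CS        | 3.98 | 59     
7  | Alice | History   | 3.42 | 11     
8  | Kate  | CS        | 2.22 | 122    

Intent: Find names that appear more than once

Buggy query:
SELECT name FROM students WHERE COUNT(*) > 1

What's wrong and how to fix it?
Bug: WHERE can't reference COUNT(*); aggregates are computed after WHERE

Fix: Group first, then use HAVING for the count condition

Corrected query:
SELECT name FROM students GROUP BY name HAVING COUNT(*) > 1

Result:
name 
-----
Alice
Kate 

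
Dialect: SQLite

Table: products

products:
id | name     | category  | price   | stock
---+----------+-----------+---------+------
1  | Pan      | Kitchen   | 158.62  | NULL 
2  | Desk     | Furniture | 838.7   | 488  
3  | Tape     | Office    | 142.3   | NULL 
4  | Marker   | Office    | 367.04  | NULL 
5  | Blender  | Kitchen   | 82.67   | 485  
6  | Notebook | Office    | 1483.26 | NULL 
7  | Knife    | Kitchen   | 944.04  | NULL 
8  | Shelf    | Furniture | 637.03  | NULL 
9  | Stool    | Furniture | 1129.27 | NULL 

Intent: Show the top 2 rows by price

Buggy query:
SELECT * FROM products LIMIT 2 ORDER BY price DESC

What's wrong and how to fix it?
Bug: LIMIT must come after ORDER BY

Fix: Sort with ORDER BY, then apply LIMIT

Corrected query:
SELECT * FROM products ORDER BY price DESC LIMIT 2

Result:
id | name     | category  | price   | stock
---+----------+-----------+---------+------
6  | Notebook | Office    | 1483.26 | NULL 
9  | Stool    | Furniture | 1129.27 | NULL 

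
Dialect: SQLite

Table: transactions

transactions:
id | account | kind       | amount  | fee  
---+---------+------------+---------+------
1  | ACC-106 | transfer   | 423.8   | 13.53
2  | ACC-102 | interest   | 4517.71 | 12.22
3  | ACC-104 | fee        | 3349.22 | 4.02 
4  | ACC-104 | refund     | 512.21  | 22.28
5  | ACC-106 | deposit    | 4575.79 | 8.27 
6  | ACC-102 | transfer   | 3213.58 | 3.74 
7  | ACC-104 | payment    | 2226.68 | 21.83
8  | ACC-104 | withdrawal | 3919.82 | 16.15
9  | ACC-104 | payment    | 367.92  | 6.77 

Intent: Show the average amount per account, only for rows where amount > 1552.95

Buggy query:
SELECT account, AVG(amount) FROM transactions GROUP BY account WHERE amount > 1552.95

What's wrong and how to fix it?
Bug: WHERE cannot follow GROUP BY

Fix: Move the WHERE clause before GROUP BY

Corrected query:
SELECT account, AVG(amount) FROM transactions WHERE amount > 1552.95 GROUP BY account

Result:
account | AVG(amount)
--------+------------
ACC-102 | 3865.645   
ACC-104 | 3165.24    
ACC-106 | 4575.79    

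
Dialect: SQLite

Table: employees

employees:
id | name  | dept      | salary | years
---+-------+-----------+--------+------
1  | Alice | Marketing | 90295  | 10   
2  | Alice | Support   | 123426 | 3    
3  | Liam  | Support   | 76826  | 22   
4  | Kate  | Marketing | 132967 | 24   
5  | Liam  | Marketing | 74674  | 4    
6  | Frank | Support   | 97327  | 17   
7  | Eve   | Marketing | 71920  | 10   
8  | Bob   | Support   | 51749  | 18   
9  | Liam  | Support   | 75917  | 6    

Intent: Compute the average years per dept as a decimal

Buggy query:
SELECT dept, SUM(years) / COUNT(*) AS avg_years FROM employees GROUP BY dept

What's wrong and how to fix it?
Bug: Both operands are integers, so '/' performs integer division and truncates

Fix: Cast one side to REAL so the division keeps the fractional part

Corrected query:
SELECT dept, SUM(years) * 1.0 / COUNT(*) AS avg_years FROM employees GROUP BY dept

Result:
dept      | avg_years
----------+----------
Marketing | 12       
Support   | 13.2     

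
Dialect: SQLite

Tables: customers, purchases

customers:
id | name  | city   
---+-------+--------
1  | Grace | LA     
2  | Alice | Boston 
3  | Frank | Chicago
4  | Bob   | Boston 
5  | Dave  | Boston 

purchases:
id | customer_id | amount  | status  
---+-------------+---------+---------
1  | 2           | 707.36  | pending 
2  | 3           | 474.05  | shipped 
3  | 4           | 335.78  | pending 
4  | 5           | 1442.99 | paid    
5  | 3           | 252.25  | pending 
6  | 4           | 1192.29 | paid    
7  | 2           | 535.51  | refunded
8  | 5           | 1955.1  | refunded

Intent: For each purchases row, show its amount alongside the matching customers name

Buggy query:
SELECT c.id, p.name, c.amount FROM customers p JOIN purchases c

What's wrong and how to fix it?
Bug: Missing join condition: each purchases row is matched to all customers rows instead of just its own

Fix: Add ON c.customer_id = p.id to the JOIN

Corrected query:
SELECT c.id, p.name, c.amount FROM customers p JOIN purchases c ON c.customer_id = p.id

Result:
id | name  | amount 
---+-------+--------
1  | Alice | 707.36 
2  | Frank | 474.05 
3  | Bob   | 335.78 
4  | Dave  | 1442.99
5  | Frank | 252.25 
6  | Bob   | 1192.29
7  | Alice | 535.51 
8  | Dave  | 1955.1 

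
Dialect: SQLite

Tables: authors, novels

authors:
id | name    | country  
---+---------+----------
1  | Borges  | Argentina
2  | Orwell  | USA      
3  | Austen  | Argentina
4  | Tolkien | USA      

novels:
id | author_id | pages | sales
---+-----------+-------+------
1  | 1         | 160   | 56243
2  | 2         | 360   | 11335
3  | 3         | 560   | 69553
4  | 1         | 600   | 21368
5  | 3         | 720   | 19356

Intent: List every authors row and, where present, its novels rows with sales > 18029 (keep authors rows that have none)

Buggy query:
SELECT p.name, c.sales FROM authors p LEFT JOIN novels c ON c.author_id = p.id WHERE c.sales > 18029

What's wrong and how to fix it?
Bug: A WHERE condition on the right-hand table after LEFT JOIN drops unmatched parents

Fix: Put 'c.sales > 18029' in the JOIN's ON clause instead of WHERE

Corrected query:
SELECT p.name, c.sales FROM authors p LEFT JOIN novels c ON c.author_id = p.id AND c.sales > 18029

Result:
name    | sales
--------+------
Borges  | 21368
Borges  | 56243
Orwell  | NULL 
Austen  | 19356
Austen  | 69553
Tolkien | NULL 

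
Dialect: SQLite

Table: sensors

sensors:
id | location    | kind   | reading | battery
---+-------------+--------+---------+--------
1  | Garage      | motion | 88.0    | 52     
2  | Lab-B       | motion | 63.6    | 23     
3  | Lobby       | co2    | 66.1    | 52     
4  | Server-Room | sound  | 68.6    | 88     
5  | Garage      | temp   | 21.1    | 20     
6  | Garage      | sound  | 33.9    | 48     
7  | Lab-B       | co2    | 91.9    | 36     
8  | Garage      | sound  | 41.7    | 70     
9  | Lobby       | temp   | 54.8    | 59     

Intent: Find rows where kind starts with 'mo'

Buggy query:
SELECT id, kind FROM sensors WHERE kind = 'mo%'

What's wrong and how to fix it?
Bug: Wildcards only work with LIKE; '=' treats '%' as a literal character

Fix: Replace '=' with LIKE so 'mo%' is treated as a pattern

Corrected query:
SELECT id, kind FROM sensors WHERE kind LIKE 'mo%'

Result:
id | kind  
---+-------
1  | motion
2  | motion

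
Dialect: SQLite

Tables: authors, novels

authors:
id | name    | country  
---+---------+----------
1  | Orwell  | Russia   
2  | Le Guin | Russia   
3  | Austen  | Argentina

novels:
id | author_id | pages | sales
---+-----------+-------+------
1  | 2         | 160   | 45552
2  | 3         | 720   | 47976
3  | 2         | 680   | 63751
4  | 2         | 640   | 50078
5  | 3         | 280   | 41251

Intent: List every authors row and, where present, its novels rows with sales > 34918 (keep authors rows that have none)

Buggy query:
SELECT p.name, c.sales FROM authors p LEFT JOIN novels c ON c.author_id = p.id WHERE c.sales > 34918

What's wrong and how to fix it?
Bug: Filtering c.sales in WHERE discards the NULL rows produced by LEFT JOIN, turning it into an inner join

Fix: Put 'c.sales > 34918' in the JOIN's ON clause instead of WHERE

Corrected query:
SELECT p.name, c.sales FROM authors p LEFT JOIN novels c ON c.author_id = p.id AND c.sales > 34918

Result:
name    | sales
--------+------
Orwell  | NULL 
Le Guin | 45552
Le Guin | 50078
Le Guin | 63751
Austen  | 41251
Austen  | 47976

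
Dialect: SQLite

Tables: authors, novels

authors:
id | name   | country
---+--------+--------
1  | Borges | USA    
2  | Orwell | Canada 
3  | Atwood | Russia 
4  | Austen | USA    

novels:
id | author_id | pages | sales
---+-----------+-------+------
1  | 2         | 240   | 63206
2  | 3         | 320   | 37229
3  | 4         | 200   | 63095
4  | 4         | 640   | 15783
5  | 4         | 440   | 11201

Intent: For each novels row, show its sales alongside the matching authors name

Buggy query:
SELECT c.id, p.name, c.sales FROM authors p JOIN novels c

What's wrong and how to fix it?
Bug: JOIN with no ON clause produces a cartesian product; every novels row pairs with every authors row

Fix: Specify the join condition linking the foreign key to the parent id

Corrected query:
SELECT c.id, p.name, c.sales FROM authors p JOIN novels c ON c.author_id = p.id

Result:
id | name   | sales
---+--------+------
1  | Orwell | 63206
2  | Atwood | 37229
3  | Austen | 63095
4  | Austen | 15783
5  | Austen | 11201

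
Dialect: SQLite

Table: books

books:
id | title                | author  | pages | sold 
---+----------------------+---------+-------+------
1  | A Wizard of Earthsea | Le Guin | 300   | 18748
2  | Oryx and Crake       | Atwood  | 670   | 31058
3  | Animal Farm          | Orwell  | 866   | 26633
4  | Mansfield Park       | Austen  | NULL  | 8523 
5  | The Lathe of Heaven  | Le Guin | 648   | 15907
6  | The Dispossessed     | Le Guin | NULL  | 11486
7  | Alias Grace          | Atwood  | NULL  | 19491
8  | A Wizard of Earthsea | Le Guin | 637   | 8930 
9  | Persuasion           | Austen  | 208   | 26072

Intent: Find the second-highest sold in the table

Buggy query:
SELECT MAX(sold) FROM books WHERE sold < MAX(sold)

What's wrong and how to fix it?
Bug: The inner MAX is an aggregate inside WHERE, which is not allowed

Fix: Put the inner MAX in a scalar subquery

Corrected query:
SELECT MAX(sold) FROM books WHERE sold < (SELECT MAX(sold) FROM books)

Result:
MAX(sold)
---------
26633    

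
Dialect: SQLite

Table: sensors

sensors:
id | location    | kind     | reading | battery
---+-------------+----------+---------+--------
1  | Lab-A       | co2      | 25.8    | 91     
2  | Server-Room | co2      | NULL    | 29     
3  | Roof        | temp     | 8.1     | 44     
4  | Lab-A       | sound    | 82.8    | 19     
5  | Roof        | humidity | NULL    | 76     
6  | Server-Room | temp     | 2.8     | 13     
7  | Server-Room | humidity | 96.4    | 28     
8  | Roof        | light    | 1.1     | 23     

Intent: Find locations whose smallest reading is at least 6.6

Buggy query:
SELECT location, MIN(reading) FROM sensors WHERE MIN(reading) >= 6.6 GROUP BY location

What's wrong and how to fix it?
Bug: MIN() in WHERE is a misuse of aggregate

Fix: Replace WHERE with HAVING after the GROUP BY

Corrected query:
SELECT location, MIN(reading) FROM sensors GROUP BY location HAVING MIN(reading) >= 6.6

Result:
location | MIN(reading)
---------+-------------
Lab-A    | 25.8        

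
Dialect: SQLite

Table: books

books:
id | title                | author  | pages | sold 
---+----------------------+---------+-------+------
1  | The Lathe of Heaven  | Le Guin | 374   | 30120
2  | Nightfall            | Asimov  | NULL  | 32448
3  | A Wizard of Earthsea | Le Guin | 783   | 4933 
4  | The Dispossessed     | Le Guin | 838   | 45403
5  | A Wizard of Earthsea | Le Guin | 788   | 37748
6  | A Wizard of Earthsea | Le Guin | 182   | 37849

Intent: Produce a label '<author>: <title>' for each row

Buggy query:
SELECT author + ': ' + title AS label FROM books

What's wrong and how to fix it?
Bug: '+' is numeric addition; on text columns SQLite converts them to 0 instead of concatenating

Fix: Use the || operator for string concatenation

Corrected query:
SELECT author || ': ' || title AS label FROM books

Result:
label                        
-----------------------------
Le Guin: The Lathe of Heaven 
Asimov: Nightfall            
Le Guin: A Wizard of Earthsea
Le Guin: The Dispossessed    
Le Guin: A Wizard of Earthsea
Le Guin: A Wizard of Earthsea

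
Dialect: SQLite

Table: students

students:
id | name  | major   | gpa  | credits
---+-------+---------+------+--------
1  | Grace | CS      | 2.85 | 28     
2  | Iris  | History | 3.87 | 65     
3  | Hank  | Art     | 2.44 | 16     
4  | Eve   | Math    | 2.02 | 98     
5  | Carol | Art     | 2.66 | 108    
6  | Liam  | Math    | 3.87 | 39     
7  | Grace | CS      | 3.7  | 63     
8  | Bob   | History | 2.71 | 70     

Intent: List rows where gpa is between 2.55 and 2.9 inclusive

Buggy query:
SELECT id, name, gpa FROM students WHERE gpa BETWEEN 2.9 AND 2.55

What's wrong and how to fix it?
Bug: The bounds are reversed; BETWEEN a AND b requires a <= b to match anything

Fix: Swap the bounds so the smaller value comes first

Corrected query:
SELECT id, name, gpa FROM students WHERE gpa BETWEEN 2.55 AND 2.9

Result:
id | name  | gpa 
---+-------+-----
1  | Grace | 2.85
5  | Carol | 2.66
8  | Bob   | 2.71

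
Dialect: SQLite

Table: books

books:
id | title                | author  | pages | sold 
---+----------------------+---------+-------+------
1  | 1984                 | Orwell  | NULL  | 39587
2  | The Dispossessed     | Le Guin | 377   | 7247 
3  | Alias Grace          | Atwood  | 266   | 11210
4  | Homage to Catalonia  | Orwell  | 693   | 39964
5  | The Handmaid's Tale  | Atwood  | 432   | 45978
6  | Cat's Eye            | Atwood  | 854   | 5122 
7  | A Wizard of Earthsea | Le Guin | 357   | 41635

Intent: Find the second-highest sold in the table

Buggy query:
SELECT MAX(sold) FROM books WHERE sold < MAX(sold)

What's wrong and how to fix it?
Bug: The inner MAX is an aggregate inside WHERE, which is not allowed

Fix: Put the inner MAX in a scalar subquery

Corrected query:
SELECT MAX(sold) FROM books WHERE sold < (SELECT MAX(sold) FROM books)

Result:
MAX(sold)
---------
41635    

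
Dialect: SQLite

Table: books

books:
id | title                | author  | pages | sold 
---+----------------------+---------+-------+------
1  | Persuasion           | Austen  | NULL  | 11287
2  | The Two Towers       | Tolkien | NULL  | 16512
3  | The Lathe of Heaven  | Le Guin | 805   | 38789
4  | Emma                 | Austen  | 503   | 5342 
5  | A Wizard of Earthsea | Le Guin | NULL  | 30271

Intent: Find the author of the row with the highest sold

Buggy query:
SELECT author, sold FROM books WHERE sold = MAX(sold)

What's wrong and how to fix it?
Bug: MAX(sold) is an aggregate and cannot be used directly in WHERE

Fix: Wrap MAX in a scalar subquery so WHERE compares against a single value

Corrected query:
SELECT author, sold FROM books WHERE sold = (SELECT MAX(sold) FROM books)

Result:
author  | sold 
--------+------
Le Guin | 38789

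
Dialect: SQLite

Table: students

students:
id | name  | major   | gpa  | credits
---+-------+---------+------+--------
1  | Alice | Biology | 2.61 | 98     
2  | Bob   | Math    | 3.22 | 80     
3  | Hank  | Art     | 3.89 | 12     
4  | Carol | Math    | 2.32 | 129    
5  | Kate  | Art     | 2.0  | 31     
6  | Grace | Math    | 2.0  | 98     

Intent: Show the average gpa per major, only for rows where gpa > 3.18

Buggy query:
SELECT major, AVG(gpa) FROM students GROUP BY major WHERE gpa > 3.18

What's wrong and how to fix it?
Bug: Row-level WHERE must come before GROUP BY in the clause order

Fix: Place WHERE between FROM and GROUP BY

Corrected query:
SELECT major, AVG(gpa) FROM students WHERE gpa > 3.18 GROUP BY major

Result:
major | AVG(gpa)
------+---------
Art   | 3.89    
Math  | 3.22    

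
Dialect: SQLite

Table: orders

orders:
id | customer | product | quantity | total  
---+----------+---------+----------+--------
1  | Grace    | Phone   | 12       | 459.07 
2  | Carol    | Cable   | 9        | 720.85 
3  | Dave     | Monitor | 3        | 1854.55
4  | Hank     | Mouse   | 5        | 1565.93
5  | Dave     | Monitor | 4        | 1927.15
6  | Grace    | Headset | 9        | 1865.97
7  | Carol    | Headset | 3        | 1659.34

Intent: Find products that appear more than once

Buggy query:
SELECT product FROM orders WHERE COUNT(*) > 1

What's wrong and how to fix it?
Bug: COUNT(*) is an aggregate and cannot be used in WHERE

Fix: GROUP BY product, then filter groups with HAVING COUNT(*) > 1

Corrected query:
SELECT product FROM orders GROUP BY product HAVING COUNT(*) > 1

Result:
product
-------
Headset
Monitor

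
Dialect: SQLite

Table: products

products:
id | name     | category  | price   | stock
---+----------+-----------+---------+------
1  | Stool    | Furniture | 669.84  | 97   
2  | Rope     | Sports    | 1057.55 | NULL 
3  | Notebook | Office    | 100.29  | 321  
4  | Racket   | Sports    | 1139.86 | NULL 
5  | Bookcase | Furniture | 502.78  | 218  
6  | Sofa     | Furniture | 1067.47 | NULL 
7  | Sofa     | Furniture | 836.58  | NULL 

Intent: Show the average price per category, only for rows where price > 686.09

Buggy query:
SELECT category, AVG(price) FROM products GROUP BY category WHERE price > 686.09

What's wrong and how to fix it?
Bug: WHERE cannot follow GROUP BY

Fix: Place WHERE between FROM and GROUP BY

Corrected query:
SELECT category, AVG(price) FROM products WHERE price > 686.09 GROUP BY category

Result:
category  | AVG(price)
----------+-----------
Furniture | 952.025   
Sports    | 1098.705  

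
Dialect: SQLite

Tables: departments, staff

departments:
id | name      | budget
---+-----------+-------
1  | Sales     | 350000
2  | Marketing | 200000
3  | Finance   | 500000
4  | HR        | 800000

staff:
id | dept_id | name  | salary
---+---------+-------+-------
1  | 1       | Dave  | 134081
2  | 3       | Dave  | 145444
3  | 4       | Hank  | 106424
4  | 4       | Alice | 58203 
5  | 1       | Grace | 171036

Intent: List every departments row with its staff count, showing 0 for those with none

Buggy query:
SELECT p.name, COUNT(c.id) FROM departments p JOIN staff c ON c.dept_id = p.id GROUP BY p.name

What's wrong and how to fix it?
Bug: An inner join excludes parents with zero children

Fix: Use LEFT JOIN so parents without children still appear (COUNT(c.id) gives 0)

Corrected query:
SELECT p.name, COUNT(c.id) FROM departments p LEFT JOIN staff c ON c.dept_id = p.id GROUP BY p.name

Result:
name      | COUNT(c.id)
----------+------------
Finance   | 1          
HR        | 2          
Marketing | 0          
Sales     | 2          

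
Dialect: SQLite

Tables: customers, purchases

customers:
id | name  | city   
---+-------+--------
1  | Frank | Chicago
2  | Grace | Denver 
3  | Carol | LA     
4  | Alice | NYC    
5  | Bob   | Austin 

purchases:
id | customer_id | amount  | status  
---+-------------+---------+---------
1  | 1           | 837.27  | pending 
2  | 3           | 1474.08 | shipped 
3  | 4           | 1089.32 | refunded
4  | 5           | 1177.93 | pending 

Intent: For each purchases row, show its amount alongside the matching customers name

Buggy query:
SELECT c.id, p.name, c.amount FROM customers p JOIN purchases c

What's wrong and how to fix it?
Bug: JOIN with no ON clause produces a cartesian product; every purchases row pairs with every customers row

Fix: Specify the join condition linking the foreign key to the parent id

Corrected query:
SELECT c.id, p.name, c.amount FROM customers p JOIN purchases c ON c.customer_id = p.id

Result:
id | name  | amount 
---+-------+--------
1  | Frank | 837.27 
2  | Carol | 1474.08
3  | Alice | 1089.32
4  | Bob   | 1177.93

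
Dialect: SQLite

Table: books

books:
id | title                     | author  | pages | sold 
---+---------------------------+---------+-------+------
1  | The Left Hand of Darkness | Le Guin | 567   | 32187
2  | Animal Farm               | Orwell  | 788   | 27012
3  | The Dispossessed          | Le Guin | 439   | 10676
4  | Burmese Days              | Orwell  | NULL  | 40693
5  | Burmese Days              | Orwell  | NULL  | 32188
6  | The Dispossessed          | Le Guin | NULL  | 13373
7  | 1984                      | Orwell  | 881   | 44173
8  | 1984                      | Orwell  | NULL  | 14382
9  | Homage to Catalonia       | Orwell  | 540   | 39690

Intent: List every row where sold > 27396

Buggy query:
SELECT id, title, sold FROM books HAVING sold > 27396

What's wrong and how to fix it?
Bug: This is a non-aggregate query (no GROUP BY, no aggregates), so in SQLite the HAVING clause is invalid here; a row-level condition belongs in WHERE

Fix: Replace HAVING with WHERE since the condition applies to individual rows

Corrected query:
SELECT id, title, sold FROM books WHERE sold > 27396

Result:
id | title                     | sold 
---+---------------------------+------
1  | The Left Hand of Darkness | 32187
4  | Burmese Days              | 40693
5  | Burmese Days              | 32188
7  | 1984                      | 44173
9  | Homage to Catalonia       | 39690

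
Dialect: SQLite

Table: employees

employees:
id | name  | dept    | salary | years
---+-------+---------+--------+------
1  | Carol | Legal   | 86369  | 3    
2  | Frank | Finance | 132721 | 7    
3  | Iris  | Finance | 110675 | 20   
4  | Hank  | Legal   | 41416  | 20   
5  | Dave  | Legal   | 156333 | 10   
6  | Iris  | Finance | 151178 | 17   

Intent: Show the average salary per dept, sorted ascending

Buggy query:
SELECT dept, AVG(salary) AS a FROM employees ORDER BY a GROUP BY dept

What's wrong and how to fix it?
Bug: ORDER BY appears before GROUP BY; SQL clause order requires GROUP BY first

Fix: Reorder: SELECT … FROM … GROUP BY … ORDER BY …

Corrected query:
SELECT dept, AVG(salary) AS a FROM employees GROUP BY dept ORDER BY a

Result:
dept    | a            
--------+--------------
Legal   | 94706        
Finance | 131524.666667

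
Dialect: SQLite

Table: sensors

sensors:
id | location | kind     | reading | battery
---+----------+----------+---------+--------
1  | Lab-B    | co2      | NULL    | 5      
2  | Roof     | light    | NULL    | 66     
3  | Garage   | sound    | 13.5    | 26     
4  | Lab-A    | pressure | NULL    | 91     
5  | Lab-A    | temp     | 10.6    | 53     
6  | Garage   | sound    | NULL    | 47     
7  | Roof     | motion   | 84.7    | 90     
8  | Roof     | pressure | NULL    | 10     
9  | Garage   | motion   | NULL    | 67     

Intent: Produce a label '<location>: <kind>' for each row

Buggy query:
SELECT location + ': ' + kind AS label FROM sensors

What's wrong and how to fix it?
Bug: '+' is numeric addition; on text columns SQLite converts them to 0 instead of concatenating

Fix: Use the || operator for string concatenation

Corrected query:
SELECT location || ': ' || kind AS label FROM sensors

Result:
label          
---------------
Lab-B: co2     
Roof: light    
Garage: sound  
Lab-A: pressure
Lab-A: temp    
Garage: sound  
Roof: motion   
Roof: pressure 
Garage: motion 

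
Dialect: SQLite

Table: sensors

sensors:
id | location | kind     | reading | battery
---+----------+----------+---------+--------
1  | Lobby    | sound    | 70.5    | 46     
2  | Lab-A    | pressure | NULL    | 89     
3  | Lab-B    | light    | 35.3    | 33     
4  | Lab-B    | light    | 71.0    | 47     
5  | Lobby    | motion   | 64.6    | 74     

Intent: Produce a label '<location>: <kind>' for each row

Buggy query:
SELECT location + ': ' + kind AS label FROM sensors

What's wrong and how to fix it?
Bug: '+' is numeric addition; on text columns SQLite converts them to 0 instead of concatenating

Fix: Replace + with || to concatenate text

Corrected query:
SELECT location || ': ' || kind AS label FROM sensors

Result:
label          
---------------
Lobby: sound   
Lab-A: pressure
Lab-B: light   
Lab-B: light   
Lobby: motion  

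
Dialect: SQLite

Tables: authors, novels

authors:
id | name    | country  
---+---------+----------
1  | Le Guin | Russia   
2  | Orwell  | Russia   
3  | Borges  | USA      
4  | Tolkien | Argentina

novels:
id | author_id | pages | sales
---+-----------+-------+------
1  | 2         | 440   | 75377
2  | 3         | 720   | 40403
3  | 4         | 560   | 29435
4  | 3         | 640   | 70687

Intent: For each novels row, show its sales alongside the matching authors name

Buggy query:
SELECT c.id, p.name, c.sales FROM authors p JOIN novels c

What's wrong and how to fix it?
Bug: JOIN with no ON clause produces a cartesian product; every novels row pairs with every authors row

Fix: Add ON c.author_id = p.id to the JOIN

Corrected query:
SELECT c.id, p.name, c.sales FROM authors p JOIN novels c ON c.author_id = p.id

Result:
id | name    | sales
---+---------+------
1  | Orwell  | 75377
2  | Borges  | 40403
3  | Tolkien | 29435
4  | Borges  | 70687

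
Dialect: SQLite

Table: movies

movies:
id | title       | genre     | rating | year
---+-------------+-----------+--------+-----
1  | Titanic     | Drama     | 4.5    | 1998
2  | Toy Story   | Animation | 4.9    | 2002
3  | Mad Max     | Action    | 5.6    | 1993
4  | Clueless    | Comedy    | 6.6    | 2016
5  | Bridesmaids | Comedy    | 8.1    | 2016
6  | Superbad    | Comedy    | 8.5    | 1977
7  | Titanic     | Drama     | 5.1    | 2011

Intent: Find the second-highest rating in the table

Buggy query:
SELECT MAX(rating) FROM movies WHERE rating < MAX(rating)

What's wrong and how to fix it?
Bug: MAX(rating) on the right of the comparison is an aggregate-in-WHERE error

Fix: Compute the overall MAX in a subquery, then take MAX of rows below it

Corrected query:
SELECT MAX(rating) FROM movies WHERE rating < (SELECT MAX(rating) FROM movies)

Result:
MAX(rating)
-----------
8.1        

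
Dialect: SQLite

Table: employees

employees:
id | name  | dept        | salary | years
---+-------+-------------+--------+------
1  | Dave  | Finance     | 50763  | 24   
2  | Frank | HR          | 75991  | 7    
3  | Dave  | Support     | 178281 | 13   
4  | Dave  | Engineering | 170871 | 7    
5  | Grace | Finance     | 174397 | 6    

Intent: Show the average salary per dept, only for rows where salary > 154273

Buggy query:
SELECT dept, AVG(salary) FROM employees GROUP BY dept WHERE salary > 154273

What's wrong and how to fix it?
Bug: WHERE cannot follow GROUP BY

Fix: Move the WHERE clause before GROUP BY

Corrected query:
SELECT dept, AVG(salary) FROM employees WHERE salary > 154273 GROUP BY dept

Result:
dept        | AVG(salary)
------------+------------
Engineering | 170871     
Finance     | 174397     
Support     | 178281     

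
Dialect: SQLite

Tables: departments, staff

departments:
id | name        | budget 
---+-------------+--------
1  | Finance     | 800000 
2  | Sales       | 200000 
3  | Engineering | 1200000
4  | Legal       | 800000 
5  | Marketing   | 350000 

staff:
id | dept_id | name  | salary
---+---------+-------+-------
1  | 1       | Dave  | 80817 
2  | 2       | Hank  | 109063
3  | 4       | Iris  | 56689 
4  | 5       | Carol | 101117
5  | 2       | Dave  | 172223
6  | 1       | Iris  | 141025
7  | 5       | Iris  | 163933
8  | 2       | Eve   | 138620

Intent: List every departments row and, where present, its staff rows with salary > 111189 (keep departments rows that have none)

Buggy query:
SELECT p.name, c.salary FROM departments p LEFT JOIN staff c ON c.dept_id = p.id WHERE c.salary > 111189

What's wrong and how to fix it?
Bug: A WHERE condition on the right-hand table after LEFT JOIN drops unmatched parents

Fix: Put 'c.salary > 111189' in the JOIN's ON clause instead of WHERE

Corrected query:
SELECT p.name, c.salary FROM departments p LEFT JOIN staff c ON c.dept_id = p.id AND c.salary > 111189

Result:
name        | salary
------------+-------
Finance     | 141025
Sales       | 138620
Sales       | 172223
Engineering | NULL  
Legal       | NULL  
Marketing   | 163933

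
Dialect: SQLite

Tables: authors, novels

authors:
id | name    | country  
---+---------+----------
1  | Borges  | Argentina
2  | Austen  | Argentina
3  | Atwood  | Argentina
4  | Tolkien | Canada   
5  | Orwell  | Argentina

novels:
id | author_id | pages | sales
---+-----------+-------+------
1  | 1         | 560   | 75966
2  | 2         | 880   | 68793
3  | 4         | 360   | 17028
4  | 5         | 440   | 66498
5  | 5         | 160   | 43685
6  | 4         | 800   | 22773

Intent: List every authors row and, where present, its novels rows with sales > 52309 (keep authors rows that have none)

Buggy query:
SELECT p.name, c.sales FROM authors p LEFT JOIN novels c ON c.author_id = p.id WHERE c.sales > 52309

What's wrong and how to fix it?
Bug: A WHERE condition on the right-hand table after LEFT JOIN drops unmatched parents

Fix: Put 'c.sales > 52309' in the JOIN's ON clause instead of WHERE

Corrected query:
SELECT p.name, c.sales FROM authors p LEFT JOIN novels c ON c.author_id = p.id AND c.sales > 52309

Result:
name    | sales
--------+------
Borges  | 75966
Austen  | 68793
Atwood  | NULL 
Tolkien | NULL 
Orwell  | 66498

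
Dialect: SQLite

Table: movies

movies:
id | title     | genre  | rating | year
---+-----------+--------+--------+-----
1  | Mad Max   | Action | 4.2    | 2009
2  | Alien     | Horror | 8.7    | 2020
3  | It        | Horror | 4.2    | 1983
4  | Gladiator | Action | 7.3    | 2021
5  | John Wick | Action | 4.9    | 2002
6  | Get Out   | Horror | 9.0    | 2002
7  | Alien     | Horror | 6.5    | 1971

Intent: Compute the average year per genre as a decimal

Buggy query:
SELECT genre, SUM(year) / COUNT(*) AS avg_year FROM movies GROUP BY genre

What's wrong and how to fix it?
Bug: SUM(year) and COUNT(*) are both integers; the division truncates the fractional part

Fix: Cast one side to REAL so the division keeps the fractional part

Corrected query:
SELECT genre, SUM(year) * 1.0 / COUNT(*) AS avg_year FROM movies GROUP BY genre

Result:
genre  | avg_year   
-------+------------
Action | 2010.666667
Horror | 1994       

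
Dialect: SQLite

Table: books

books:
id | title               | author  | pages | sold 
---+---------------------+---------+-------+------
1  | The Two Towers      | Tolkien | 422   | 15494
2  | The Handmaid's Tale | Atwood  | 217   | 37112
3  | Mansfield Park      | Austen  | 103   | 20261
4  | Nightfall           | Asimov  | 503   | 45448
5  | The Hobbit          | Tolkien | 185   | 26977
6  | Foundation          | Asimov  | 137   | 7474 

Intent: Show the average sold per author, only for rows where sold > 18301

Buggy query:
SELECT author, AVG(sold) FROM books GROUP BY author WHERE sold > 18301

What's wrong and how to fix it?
Bug: Row-level WHERE must come before GROUP BY in the clause order

Fix: Place WHERE between FROM and GROUP BY

Corrected query:
SELECT author, AVG(sold) FROM books WHERE sold > 18301 GROUP BY author

Result:
author  | AVG(sold)
--------+----------
Asimov  | 45448    
Atwood  | 37112    
Austen  | 20261    
Tolkien | 26977    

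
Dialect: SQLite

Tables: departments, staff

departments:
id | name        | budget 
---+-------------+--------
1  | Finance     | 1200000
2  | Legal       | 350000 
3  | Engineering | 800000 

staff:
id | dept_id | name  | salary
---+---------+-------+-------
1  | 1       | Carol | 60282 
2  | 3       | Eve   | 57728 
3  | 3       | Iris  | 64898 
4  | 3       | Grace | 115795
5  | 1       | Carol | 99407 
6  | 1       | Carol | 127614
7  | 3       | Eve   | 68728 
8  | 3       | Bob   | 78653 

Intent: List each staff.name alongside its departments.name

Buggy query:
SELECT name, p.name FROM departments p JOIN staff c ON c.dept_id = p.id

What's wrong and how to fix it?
Bug: 'name' exists in both joined tables, so the database can't tell which one is meant

Fix: Prefix ambiguous columns with the table alias

Corrected query:
SELECT c.name, p.name FROM departments p JOIN staff c ON c.dept_id = p.id

Result:
name  | name       
------+------------
Carol | Finance    
Eve   | Engineering
Iris  | Engineering
Grace | Engineering
Carol | Finance    
Carol | Finance    
Eve   | Engineering
Bob   | Engineering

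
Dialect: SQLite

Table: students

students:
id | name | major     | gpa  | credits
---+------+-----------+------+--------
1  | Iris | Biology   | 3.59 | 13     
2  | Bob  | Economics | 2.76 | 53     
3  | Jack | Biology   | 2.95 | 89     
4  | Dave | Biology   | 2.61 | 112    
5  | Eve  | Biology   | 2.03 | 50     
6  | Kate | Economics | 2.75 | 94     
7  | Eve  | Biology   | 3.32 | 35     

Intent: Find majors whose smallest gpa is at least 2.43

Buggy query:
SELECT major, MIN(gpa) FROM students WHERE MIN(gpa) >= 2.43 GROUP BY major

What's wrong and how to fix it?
Bug: Aggregates like MIN are computed per group after WHERE runs

Fix: Replace WHERE with HAVING after the GROUP BY

Corrected query:
SELECT major, MIN(gpa) FROM students GROUP BY major HAVING MIN(gpa) >= 2.43

Result:
major     | MIN(gpa)
----------+---------
Economics | 2.75    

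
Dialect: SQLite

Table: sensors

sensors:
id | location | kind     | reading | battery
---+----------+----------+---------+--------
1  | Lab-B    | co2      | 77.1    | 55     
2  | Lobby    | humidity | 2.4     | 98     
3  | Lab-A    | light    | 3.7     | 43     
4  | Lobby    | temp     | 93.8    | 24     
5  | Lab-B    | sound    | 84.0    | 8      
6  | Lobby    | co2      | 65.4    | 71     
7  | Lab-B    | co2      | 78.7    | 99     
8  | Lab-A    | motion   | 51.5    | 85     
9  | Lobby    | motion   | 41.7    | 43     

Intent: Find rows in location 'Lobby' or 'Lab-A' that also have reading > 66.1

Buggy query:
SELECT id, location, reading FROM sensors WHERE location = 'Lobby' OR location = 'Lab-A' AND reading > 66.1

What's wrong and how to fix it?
Bug: AND binds tighter than OR, so this parses as location = 'Lobby' OR (location = 'Lab-A' AND reading > 66.1)

Fix: Group the OR with parentheses (or use IN), then AND the threshold

Corrected query:
SELECT id, location, reading FROM sensors WHERE (location = 'Lobby' OR location = 'Lab-A') AND reading > 66.1

Result:
id | location | reading
---+----------+--------
4  | Lobby    | 93.8   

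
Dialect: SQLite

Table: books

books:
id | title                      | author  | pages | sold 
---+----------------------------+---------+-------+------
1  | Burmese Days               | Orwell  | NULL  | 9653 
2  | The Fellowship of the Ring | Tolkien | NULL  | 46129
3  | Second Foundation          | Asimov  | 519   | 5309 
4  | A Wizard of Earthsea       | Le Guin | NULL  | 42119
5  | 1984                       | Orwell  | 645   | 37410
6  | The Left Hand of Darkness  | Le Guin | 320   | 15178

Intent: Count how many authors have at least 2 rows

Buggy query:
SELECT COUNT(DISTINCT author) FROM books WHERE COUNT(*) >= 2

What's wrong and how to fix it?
Bug: COUNT(*) cannot appear in WHERE; the per-group count doesn't exist yet

Fix: Use a subquery that GROUPs and filters with HAVING, then count its rows

Corrected query:
SELECT COUNT(*) FROM (SELECT author FROM books GROUP BY author HAVING COUNT(*) >= 2)

Result:
COUNT(*)
--------
2       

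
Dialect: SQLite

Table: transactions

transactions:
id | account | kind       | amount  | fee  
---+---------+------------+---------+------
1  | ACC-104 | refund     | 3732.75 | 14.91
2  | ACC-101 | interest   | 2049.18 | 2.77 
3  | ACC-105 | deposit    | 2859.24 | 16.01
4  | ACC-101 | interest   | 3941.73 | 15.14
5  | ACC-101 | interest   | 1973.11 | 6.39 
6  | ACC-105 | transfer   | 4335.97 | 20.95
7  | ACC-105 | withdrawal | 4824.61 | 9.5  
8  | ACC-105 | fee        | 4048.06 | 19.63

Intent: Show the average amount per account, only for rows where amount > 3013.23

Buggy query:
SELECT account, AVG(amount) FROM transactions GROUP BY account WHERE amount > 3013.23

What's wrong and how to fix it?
Bug: WHERE cannot follow GROUP BY

Fix: Move the WHERE clause before GROUP BY

Corrected query:
SELECT account, AVG(amount) FROM transactions WHERE amount > 3013.23 GROUP BY account

Result:
account | AVG(amount)
--------+------------
ACC-101 | 3941.73    
ACC-104 | 3732.75    
ACC-105 | 4402.88    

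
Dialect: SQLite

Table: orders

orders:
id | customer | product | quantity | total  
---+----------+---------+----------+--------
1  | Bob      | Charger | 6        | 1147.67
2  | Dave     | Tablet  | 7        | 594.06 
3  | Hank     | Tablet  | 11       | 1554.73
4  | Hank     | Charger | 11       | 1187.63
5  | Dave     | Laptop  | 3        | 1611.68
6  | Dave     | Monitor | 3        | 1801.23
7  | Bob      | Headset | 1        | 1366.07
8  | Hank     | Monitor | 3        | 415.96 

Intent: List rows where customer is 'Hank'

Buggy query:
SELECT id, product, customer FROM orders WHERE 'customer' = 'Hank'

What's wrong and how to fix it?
Bug: 'customer' in single quotes is a string literal, not the column; the comparison is literal-vs-literal and never true

Fix: Remove the quotes around the column name (or use double quotes for an identifier)

Corrected query:
SELECT id, product, customer FROM orders WHERE customer = 'Hank'

Result:
id | product | customer
---+---------+---------
3  | Tablet  | Hank    
4  | Charger | Hank    
8  | Monitor | Hank    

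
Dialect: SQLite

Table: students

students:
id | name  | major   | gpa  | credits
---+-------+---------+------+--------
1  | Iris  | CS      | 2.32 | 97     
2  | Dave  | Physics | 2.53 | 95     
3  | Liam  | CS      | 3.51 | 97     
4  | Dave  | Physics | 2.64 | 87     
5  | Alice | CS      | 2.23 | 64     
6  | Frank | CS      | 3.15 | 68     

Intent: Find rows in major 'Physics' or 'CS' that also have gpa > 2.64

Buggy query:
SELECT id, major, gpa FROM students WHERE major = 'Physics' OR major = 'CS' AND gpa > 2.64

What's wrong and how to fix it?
Bug: AND binds tighter than OR, so this parses as major = 'Physics' OR (major = 'CS' AND gpa > 2.64)

Fix: Add parentheses around the OR so the AND applies to both alternatives

Corrected query:
SELECT id, major, gpa FROM students WHERE (major = 'Physics' OR major = 'CS') AND gpa > 2.64

Result:
id | major | gpa 
---+-------+-----
3  | CS    | 3.51
6  | CS    | 3.15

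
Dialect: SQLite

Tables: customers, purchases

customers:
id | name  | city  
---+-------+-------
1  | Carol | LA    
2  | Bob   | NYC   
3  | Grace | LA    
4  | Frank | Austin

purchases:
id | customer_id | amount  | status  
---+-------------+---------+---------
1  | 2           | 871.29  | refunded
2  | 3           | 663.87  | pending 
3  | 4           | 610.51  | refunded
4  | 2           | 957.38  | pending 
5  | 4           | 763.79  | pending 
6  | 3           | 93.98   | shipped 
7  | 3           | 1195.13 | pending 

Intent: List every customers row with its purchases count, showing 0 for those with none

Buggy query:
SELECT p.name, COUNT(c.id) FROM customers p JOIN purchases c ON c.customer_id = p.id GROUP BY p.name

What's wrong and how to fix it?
Bug: INNER JOIN drops customers rows that have no matching purchases rows

Fix: Switch to LEFT JOIN to retain unmatched parent rows

Corrected query:
SELECT p.name, COUNT(c.id) FROM customers p LEFT JOIN purchases c ON c.customer_id = p.id GROUP BY p.name

Result:
name  | COUNT(c.id)
------+------------
Bob   | 2          
Carol | 0          
Frank | 2          
Grace | 3          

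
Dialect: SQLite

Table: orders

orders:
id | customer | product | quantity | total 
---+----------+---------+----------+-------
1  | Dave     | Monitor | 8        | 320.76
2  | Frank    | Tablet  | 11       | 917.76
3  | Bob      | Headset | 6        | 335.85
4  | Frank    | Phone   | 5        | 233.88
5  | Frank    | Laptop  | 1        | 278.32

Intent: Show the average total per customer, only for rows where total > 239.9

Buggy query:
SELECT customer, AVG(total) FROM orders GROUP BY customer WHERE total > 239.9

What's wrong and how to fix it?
Bug: WHERE cannot follow GROUP BY

Fix: Move the WHERE clause before GROUP BY

Corrected query:
SELECT customer, AVG(total) FROM orders WHERE total > 239.9 GROUP BY customer

Result:
customer | AVG(total)
---------+-----------
Bob      | 335.85    
Dave     | 320.76    
Frank    | 598.04    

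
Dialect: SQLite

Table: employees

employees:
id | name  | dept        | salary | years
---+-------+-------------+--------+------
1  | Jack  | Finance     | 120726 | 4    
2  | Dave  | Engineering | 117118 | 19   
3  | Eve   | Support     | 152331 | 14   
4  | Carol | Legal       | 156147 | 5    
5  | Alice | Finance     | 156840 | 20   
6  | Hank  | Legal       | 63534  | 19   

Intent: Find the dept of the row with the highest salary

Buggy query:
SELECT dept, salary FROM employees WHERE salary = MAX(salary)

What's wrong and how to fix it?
Bug: WHERE is evaluated per row; an aggregate over the whole table isn't defined there

Fix: Use a subquery: WHERE salary = (SELECT MAX(salary) FROM employees)

Corrected query:
SELECT dept, salary FROM employees WHERE salary = (SELECT MAX(salary) FROM employees)

Result:
dept    | salary
--------+-------
Finance | 156840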